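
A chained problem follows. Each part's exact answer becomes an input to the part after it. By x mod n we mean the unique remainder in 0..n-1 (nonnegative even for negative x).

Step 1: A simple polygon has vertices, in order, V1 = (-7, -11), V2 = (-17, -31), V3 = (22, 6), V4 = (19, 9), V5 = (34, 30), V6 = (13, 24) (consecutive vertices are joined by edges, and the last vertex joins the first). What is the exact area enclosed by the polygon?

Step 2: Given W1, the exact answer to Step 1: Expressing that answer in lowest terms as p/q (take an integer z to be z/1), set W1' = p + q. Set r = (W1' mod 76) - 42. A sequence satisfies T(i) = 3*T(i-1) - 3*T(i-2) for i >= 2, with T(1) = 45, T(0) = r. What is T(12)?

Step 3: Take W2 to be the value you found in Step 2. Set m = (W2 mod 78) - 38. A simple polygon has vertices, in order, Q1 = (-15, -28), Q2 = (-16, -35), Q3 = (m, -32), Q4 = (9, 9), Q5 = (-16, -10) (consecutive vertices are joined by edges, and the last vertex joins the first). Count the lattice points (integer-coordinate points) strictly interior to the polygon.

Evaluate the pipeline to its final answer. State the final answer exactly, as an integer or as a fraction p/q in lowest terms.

Step 1: cross terms: (-7*-31 - -17*-11)=30, (-17*6 - 22*-31)=580, (22*9 - 19*6)=84, (19*30 - 34*9)=264, (34*24 - 13*30)=426, (13*-11 - -7*24)=25; twice the area = |1409| = 1409; area = 1409/2; answer 1409/2
Step 2: W1 = 1409/2; threaded value p + q = 1411; r = 1; T(2) = 3*(45) - 3*(1) = 132; iterating: T(2)=132, T(3)=261, T(4)=387, T(5)=378, T(6)=-27, T(7)=-1215, T(8)=-3564, T(9)=-7047, T(10)=-10449, T(11)=-10206, T(12)=729; answer 729
Step 3: W2 = 729; m = -11; cross terms: (-15*-35 - -16*-28)=77, (-16*-32 - -11*-35)=127, (-11*9 - 9*-32)=189, (9*-10 - -16*9)=54, (-16*-28 - -15*-10)=298; twice the area = |745| = 745; area = 745/2; boundary points = 1 + 1 + 1 + 1 + 1 = 5; strictly interior points = area - boundary/2 + 1 = 371; answer 371

371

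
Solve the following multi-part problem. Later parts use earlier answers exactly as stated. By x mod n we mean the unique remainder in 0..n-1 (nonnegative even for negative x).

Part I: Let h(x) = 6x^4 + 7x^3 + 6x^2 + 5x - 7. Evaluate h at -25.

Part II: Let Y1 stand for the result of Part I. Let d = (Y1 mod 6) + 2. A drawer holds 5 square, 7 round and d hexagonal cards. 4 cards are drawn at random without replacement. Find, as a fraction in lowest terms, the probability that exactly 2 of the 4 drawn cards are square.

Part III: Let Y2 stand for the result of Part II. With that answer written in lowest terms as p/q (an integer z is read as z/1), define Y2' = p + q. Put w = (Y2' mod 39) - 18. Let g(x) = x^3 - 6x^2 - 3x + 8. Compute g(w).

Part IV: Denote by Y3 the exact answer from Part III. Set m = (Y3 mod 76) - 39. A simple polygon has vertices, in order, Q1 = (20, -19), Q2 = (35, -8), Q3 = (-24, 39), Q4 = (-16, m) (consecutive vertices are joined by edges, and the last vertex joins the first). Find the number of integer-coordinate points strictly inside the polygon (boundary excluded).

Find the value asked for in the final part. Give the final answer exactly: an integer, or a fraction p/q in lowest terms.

1894

Part I: 6*(-25)^4 + 7*(-25)^3 + 6*(-25)^2 + 5*(-25)^1 - 7 = (2343750) + (-109375) + (3750) + (-125) + (-7) = 2237993; answer 2237993
Part II: Y1 = 2237993; d = 7; total draws C(19,4) = 3876; favorable C(5,2)*C(14,2) = 910; P = 455/1938; answer 455/1938
Part III: Y2 = 455/1938; threaded value p + q = 2393; w = -4; 1*(-4)^3 - 6*(-4)^2 - 3*(-4)^1 + 8 = (-64) + (-96) + (12) + (8) = -140; answer -140
Part IV: Y3 = -140; m = -27; cross terms: (20*-8 - 35*-19)=505, (35*39 - -24*-8)=1173, (-24*-27 - -16*39)=1272, (-16*-19 - 20*-27)=844; twice the area = |3794| = 3794; area = 1897; boundary points = 1 + 1 + 2 + 4 = 8; strictly interior points = area - boundary/2 + 1 = 1894; answer 1894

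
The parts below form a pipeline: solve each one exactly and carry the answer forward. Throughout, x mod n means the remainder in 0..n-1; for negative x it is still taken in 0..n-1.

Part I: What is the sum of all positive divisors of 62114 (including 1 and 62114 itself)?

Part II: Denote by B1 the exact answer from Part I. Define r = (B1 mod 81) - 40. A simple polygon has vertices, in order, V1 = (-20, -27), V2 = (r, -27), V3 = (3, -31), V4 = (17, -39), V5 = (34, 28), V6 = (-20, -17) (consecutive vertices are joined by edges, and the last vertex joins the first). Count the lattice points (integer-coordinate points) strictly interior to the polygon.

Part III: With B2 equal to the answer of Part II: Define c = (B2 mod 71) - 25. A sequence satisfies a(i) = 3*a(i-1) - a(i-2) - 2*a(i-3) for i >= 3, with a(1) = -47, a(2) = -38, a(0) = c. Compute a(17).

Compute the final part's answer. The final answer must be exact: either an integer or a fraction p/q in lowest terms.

Part I: 62114 = 2 * 13 * 2389; sigma = (1 + 2) * (1 + 13) * (1 + 2389) = 3 * 14 * 2390 = 100380; answer 100380
Part II: B1 = 100380; r = -19; cross terms: (-20*-27 - -19*-27)=27, (-19*-31 - 3*-27)=670, (3*-39 - 17*-31)=410, (17*28 - 34*-39)=1802, (34*-17 - -20*28)=-18, (-20*-27 - -20*-17)=200; twice the area = |3091| = 3091; area = 3091/2; boundary points = 1 + 2 + 2 + 1 + 9 + 10 = 25; strictly interior points = area - boundary/2 + 1 = 1534; answer 1534
Part III: B2 = 1534; c = 18; a(3) = 3*(-38) - 1*(-47) - 2*(18) = -103; iterating: a(3)=-103, a(4)=-177, a(5)=-352, a(6)=-673, a(7)=-1313, a(8)=-2562, a(9)=-5027, a(10)=-9893, a(11)=-19528, a(12)=-38637, a(13)=-76597, a(14)=-152098, a(15)=-302423, a(16)=-601977, a(17)=-1199312; answer -1199312

-1199312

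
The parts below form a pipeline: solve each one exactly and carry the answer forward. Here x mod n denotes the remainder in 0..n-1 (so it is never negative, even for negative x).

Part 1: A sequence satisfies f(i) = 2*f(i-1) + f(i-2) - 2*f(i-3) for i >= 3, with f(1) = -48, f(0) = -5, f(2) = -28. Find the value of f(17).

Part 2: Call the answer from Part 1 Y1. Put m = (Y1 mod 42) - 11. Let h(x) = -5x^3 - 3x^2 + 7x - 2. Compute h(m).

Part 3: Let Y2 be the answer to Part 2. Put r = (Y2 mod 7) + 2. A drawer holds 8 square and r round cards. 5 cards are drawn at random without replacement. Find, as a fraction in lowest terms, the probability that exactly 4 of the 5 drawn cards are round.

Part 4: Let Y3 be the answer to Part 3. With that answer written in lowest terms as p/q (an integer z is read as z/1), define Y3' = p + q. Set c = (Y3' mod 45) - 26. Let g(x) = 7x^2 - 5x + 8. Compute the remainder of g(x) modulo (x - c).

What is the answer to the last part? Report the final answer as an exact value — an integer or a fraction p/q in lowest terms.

Part 1: f(3) = 2*(-28) + 1*(-48) - 2*(-5) = -94; iterating: f(3)=-94, f(4)=-120, f(5)=-278, f(6)=-488, f(7)=-1014, f(8)=-1960, f(9)=-3958, f(10)=-7848, f(11)=-15734, f(12)=-31400, f(13)=-62838, f(14)=-125608, f(15)=-251254, f(16)=-502440, f(17)=-1004918; answer -1004918
Part 2: Y1 = -1004918; m = 5; -5*(5)^3 - 3*(5)^2 + 7*(5)^1 - 2 = (-625) + (-75) + (35) + (-2) = -667; answer -667
Part 3: Y2 = -667; r = 7; total draws C(15,5) = 3003; favorable C(7,4)*C(8,1) = 280; P = 40/429; answer 40/429
Part 4: Y3 = 40/429; threaded value p + q = 469; c = -7; remainder = value at the root: 7*(-7)^2 - 5*(-7)^1 + 8 = (343) + (35) + (8) = 386; answer 386

386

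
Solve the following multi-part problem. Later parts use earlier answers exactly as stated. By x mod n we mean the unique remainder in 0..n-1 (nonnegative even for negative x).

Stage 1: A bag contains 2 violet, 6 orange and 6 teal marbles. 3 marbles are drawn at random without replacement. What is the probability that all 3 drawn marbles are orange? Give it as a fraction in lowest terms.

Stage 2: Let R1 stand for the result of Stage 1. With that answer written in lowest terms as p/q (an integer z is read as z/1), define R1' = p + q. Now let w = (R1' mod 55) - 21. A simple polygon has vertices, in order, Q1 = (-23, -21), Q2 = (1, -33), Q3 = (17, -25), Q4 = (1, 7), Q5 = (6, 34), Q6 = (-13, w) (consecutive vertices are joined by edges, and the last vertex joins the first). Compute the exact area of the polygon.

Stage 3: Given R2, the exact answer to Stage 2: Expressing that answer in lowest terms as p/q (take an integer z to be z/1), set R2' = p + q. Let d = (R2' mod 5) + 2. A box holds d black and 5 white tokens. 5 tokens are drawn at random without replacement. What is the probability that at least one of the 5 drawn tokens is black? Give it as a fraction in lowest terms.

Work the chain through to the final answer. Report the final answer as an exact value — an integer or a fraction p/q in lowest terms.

461/462

Stage 1: total draws C(14,3) = 364; favorable C(6,3) = 20; P = 5/91; answer 5/91
Stage 2: R1 = 5/91; threaded value p + q = 96; w = 20; cross terms: (-23*-33 - 1*-21)=780, (1*-25 - 17*-33)=536, (17*7 - 1*-25)=144, (1*34 - 6*7)=-8, (6*20 - -13*34)=562, (-13*-21 - -23*20)=733; twice the area = |2747| = 2747; area = 2747/2; answer 2747/2
Stage 3: R2 = 2747/2; threaded value p + q = 2749; d = 6; total draws C(11,5) = 462; complement C(5,5) = 1; favorable 462 - 1 = 461; P = 461/462; answer 461/462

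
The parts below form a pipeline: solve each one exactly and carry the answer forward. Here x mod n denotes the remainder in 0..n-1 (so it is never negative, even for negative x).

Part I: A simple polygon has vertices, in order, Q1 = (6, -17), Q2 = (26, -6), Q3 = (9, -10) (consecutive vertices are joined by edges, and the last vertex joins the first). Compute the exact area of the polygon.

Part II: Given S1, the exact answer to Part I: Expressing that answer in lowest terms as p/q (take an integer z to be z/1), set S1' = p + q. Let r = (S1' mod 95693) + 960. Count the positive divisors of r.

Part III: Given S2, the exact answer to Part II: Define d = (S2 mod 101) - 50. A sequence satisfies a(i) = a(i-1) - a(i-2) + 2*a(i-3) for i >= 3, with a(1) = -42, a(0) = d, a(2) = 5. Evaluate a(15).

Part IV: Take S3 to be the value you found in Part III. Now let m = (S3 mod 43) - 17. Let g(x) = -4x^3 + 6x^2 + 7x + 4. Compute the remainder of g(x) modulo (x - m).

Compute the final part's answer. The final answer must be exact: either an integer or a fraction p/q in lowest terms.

Part I: cross terms: (6*-6 - 26*-17)=406, (26*-10 - 9*-6)=-206, (9*-17 - 6*-10)=-93; twice the area = |107| = 107; area = 107/2; answer 107/2
Part II: S1 = 107/2; threaded value p + q = 109; r = 1069; 1069 is prime, so its only divisors are 1 and 1069; count = 2; answer 2
Part III: S2 = 2; d = -48; a(3) = 1*(5) - 1*(-42) + 2*(-48) = -49; iterating: a(3)=-49, a(4)=-138, a(5)=-79, a(6)=-39, a(7)=-236, a(8)=-355, a(9)=-197, a(10)=-314, a(11)=-827, a(12)=-907, a(13)=-708, a(14)=-1455, a(15)=-2561; answer -2561
Part IV: S3 = -2561; m = 2; remainder = value at the root: -4*(2)^3 + 6*(2)^2 + 7*(2)^1 + 4 = (-32) + (24) + (14) + (4) = 10; answer 10

10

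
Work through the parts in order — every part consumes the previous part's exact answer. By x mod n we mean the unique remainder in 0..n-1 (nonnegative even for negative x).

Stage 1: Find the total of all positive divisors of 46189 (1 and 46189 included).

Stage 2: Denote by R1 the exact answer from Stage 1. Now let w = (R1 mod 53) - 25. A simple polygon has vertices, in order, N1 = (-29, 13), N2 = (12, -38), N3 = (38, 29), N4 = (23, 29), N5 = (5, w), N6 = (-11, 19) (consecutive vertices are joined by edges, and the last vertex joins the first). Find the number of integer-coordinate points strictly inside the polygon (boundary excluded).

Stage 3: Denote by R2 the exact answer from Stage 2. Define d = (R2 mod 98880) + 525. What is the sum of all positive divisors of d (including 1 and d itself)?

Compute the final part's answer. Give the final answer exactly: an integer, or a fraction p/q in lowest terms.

1974

Stage 1: 46189 = 11 * 13 * 17 * 19; sigma = (1 + 11) * (1 + 13) * (1 + 17) * (1 + 19) = 12 * 14 * 18 * 20 = 60480; answer 60480
Stage 2: R1 = 60480; w = -18; cross terms: (-29*-38 - 12*13)=946, (12*29 - 38*-38)=1792, (38*29 - 23*29)=435, (23*-18 - 5*29)=-559, (5*19 - -11*-18)=-103, (-11*13 - -29*19)=408; twice the area = |2919| = 2919; area = 2919/2; boundary points = 1 + 1 + 15 + 1 + 1 + 6 = 25; strictly interior points = area - boundary/2 + 1 = 1448; answer 1448
Stage 3: R2 = 1448; d = 1973; 1973 is prime, so its only divisors are 1 and 1973; sigma = 1 + 1973 = 1974; answer 1974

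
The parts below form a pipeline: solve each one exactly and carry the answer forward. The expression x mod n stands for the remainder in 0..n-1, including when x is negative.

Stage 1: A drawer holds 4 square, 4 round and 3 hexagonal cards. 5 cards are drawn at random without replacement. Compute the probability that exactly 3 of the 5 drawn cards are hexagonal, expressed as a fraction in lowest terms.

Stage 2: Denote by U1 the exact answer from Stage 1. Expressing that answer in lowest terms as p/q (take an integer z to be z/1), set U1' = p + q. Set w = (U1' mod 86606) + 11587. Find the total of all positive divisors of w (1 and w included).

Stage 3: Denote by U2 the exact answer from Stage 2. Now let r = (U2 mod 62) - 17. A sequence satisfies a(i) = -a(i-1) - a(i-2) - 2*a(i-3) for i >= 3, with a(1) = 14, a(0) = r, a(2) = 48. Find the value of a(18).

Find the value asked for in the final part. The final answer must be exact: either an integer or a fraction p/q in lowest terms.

Stage 1: total draws C(11,5) = 462; favorable C(3,3)*C(8,2) = 28; P = 2/33; answer 2/33
Stage 2: U1 = 2/33; threaded value p + q = 35; w = 11622; 11622 = 2 * 3 * 13 * 149; sigma = (1 + 2) * (1 + 3) * (1 + 13) * (1 + 149) = 3 * 4 * 14 * 150 = 25200; answer 25200
Stage 3: U2 = 25200; r = 11; a(3) = -1*(48) - 1*(14) - 2*(11) = -84; iterating: a(3)=-84, a(4)=8, a(5)=-20, a(6)=180, a(7)=-176, a(8)=36, a(9)=-220, a(10)=536, a(11)=-388, a(12)=292, a(13)=-976, a(14)=1460, a(15)=-1068, a(16)=1560, a(17)=-3412, a(18)=3988; answer 3988

3988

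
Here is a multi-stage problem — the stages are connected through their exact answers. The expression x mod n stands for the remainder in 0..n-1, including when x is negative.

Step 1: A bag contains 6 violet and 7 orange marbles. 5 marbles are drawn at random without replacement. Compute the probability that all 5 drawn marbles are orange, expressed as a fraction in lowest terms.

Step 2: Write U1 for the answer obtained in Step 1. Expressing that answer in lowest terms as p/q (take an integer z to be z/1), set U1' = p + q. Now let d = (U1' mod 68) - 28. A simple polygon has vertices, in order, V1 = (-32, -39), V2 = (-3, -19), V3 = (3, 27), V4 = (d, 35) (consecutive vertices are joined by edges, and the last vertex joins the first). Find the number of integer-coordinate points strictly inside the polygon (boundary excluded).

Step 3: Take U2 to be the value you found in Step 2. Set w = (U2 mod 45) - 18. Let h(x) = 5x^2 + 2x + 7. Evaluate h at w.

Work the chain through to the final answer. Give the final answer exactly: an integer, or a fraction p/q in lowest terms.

1319

Step 1: total draws C(13,5) = 1287; favorable C(7,5) = 21; P = 7/429; answer 7/429
Step 2: U1 = 7/429; threaded value p + q = 436; d = 0; cross terms: (-32*-19 - -3*-39)=491, (-3*27 - 3*-19)=-24, (3*35 - 0*27)=105, (0*-39 - -32*35)=1120; twice the area = |1692| = 1692; area = 846; boundary points = 1 + 2 + 1 + 2 = 6; strictly interior points = area - boundary/2 + 1 = 844; answer 844
Step 3: U2 = 844; w = 16; 5*(16)^2 + 2*(16)^1 + 7 = (1280) + (32) + (7) = 1319; answer 1319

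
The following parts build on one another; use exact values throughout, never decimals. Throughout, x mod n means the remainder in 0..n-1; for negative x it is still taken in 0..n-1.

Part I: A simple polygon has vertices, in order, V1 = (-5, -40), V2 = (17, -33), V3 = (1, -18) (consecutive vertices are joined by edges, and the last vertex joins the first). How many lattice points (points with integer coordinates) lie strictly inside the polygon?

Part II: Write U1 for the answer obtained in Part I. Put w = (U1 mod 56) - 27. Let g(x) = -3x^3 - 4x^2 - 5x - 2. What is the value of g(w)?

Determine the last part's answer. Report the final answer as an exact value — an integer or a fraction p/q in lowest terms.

-49502

Part I: cross terms: (-5*-33 - 17*-40)=845, (17*-18 - 1*-33)=-273, (1*-40 - -5*-18)=-130; twice the area = |442| = 442; area = 221; boundary points = 1 + 1 + 2 = 4; strictly interior points = area - boundary/2 + 1 = 220; answer 220
Part II: U1 = 220; w = 25; -3*(25)^3 - 4*(25)^2 - 5*(25)^1 - 2 = (-46875) + (-2500) + (-125) + (-2) = -49502; answer -49502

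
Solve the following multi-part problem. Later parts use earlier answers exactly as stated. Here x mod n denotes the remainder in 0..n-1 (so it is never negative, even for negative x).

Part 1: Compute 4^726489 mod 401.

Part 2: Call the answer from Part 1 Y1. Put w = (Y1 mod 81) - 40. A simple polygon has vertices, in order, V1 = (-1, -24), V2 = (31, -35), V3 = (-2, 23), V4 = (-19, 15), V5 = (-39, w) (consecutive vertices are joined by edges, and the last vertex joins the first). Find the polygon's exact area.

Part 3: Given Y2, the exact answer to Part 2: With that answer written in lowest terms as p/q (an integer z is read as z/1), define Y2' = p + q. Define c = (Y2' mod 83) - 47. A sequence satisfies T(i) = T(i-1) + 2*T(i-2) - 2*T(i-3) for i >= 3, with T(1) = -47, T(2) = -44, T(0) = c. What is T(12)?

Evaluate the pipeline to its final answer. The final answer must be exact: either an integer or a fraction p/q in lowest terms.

Part 1: squarings mod 401: 4^1=4, 4^2=16, 4^4=256, 4^8=173, 4^16=255, 4^32=63, 4^64=360, 4^128=77, 4^256=315, 4^512=178, 4^1024=5, 4^2048=25, 4^4096=224, 4^8192=51, 4^16384=195, 4^32768=331, 4^65536=88, 4^131072=125, 4^262144=387, 4^524288=196; 4^726489 = 4^1 * 4^8 * 4^16 * 4^64 * 4^128 * 4^256 * 4^1024 * 4^4096 * 4^65536 * 4^131072 * 4^524288 = 383 (mod 401); answer 383
Part 2: Y1 = 383; w = 19; cross terms: (-1*-35 - 31*-24)=779, (31*23 - -2*-35)=643, (-2*15 - -19*23)=407, (-19*19 - -39*15)=224, (-39*-24 - -1*19)=955; twice the area = |3008| = 3008; area = 1504; answer 1504
Part 3: Y2 = 1504; threaded value p + q = 1505; c = -36; T(3) = 1*(-44) + 2*(-47) - 2*(-36) = -66; iterating: T(3)=-66, T(4)=-60, T(5)=-104, T(6)=-92, T(7)=-180, T(8)=-156, T(9)=-332, T(10)=-284, T(11)=-636, T(12)=-540; answer -540

-540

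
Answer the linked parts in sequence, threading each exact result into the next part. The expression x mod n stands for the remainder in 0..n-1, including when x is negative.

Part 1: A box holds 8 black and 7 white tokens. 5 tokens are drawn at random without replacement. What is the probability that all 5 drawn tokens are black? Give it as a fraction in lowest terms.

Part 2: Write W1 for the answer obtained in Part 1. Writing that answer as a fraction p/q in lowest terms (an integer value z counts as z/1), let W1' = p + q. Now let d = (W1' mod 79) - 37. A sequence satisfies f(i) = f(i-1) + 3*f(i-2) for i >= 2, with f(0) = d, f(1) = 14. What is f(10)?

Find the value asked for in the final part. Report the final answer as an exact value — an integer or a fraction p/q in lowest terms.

23846

Part 1: total draws C(15,5) = 3003; favorable C(8,5) = 56; P = 8/429; answer 8/429
Part 2: W1 = 8/429; threaded value p + q = 437; d = 5; f(2) = 1*(14) + 3*(5) = 29; iterating: f(2)=29, f(3)=71, f(4)=158, f(5)=371, f(6)=845, f(7)=1958, f(8)=4493, f(9)=10367, f(10)=23846; answer 23846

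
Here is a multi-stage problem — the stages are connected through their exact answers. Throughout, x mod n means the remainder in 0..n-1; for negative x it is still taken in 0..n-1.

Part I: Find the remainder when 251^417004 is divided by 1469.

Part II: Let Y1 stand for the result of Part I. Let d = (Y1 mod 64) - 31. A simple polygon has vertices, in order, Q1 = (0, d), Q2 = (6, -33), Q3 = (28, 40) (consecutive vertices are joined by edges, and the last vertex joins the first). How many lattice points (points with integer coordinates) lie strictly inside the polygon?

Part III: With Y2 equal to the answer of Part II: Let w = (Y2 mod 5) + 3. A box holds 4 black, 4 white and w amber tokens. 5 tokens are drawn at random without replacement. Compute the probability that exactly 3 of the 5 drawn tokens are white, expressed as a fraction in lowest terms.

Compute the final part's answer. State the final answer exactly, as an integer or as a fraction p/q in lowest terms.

16/143

Part I: squarings mod 1469: 251^1=251, 251^2=1303, 251^4=1114, 251^8=1160, 251^16=1465, 251^32=16, 251^64=256, 251^128=900, 251^256=581, 251^512=1160, 251^1024=1465, 251^2048=16, 251^4096=256, 251^8192=900, 251^16384=581, 251^32768=1160, 251^65536=1465, 251^131072=16, 251^262144=256; 251^417004 = 251^4 * 251^8 * 251^32 * 251^64 * 251^128 * 251^1024 * 251^2048 * 251^4096 * 251^16384 * 251^131072 * 251^262144 = 451 (mod 1469); answer 451
Part II: Y1 = 451; d = -28; cross terms: (0*-33 - 6*-28)=168, (6*40 - 28*-33)=1164, (28*-28 - 0*40)=-784; twice the area = |548| = 548; area = 274; boundary points = 1 + 1 + 4 = 6; strictly interior points = area - boundary/2 + 1 = 272; answer 272
Part III: Y2 = 272; w = 5; total draws C(13,5) = 1287; favorable C(4,3)*C(9,2) = 144; P = 16/143; answer 16/143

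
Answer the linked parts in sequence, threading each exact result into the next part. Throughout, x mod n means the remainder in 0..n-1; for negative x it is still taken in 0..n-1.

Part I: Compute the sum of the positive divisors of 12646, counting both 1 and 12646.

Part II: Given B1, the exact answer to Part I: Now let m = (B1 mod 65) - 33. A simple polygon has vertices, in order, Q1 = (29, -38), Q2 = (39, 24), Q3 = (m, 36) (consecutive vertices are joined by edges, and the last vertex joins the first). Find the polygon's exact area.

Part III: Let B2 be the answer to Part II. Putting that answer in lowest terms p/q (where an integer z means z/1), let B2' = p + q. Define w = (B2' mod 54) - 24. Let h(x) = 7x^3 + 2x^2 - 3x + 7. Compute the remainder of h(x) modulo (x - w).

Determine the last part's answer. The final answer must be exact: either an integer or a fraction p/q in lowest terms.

Part I: 12646 = 2 * 6323; sigma = (1 + 2) * (1 + 6323) = 3 * 6324 = 18972; answer 18972
Part II: B1 = 18972; m = 24; cross terms: (29*24 - 39*-38)=2178, (39*36 - 24*24)=828, (24*-38 - 29*36)=-1956; twice the area = |1050| = 1050; area = 525; answer 525
Part III: B2 = 525; threaded value p + q = 526; w = 16; remainder = value at the root: 7*(16)^3 + 2*(16)^2 - 3*(16)^1 + 7 = (28672) + (512) + (-48) + (7) = 29143; answer 29143

29143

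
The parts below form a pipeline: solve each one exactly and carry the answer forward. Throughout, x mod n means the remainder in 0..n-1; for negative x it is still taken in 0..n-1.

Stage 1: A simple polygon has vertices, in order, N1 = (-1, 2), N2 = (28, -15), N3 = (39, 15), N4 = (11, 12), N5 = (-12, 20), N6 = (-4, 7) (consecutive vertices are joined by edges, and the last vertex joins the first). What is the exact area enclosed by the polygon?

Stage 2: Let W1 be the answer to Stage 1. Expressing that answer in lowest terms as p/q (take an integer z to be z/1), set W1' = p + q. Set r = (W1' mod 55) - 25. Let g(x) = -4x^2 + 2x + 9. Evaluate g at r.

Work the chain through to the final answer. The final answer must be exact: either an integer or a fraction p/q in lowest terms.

-1397

Stage 1: cross terms: (-1*-15 - 28*2)=-41, (28*15 - 39*-15)=1005, (39*12 - 11*15)=303, (11*20 - -12*12)=364, (-12*7 - -4*20)=-4, (-4*2 - -1*7)=-1; twice the area = |1626| = 1626; area = 813; answer 813
Stage 2: W1 = 813; threaded value p + q = 814; r = 19; -4*(19)^2 + 2*(19)^1 + 9 = (-1444) + (38) + (9) = -1397; answer -1397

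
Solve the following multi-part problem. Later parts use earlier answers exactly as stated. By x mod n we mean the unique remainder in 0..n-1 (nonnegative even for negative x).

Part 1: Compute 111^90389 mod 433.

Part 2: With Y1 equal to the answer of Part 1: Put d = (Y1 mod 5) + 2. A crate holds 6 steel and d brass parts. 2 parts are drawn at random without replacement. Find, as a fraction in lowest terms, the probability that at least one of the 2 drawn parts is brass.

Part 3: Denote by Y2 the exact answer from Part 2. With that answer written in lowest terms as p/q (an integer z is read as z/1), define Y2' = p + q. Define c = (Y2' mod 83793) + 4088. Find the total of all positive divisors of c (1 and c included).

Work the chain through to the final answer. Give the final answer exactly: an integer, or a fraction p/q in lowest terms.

Part 1: squarings mod 433: 111^1=111, 111^2=197, 111^4=272, 111^8=374, 111^16=17, 111^32=289, 111^64=385, 111^128=139, 111^256=269, 111^512=50, 111^1024=335, 111^2048=78, 111^4096=22, 111^8192=51, 111^16384=3, 111^32768=9, 111^65536=81; 111^90389 = 111^1 * 111^4 * 111^16 * 111^256 * 111^8192 * 111^16384 * 111^65536 = 156 (mod 433); answer 156
Part 2: Y1 = 156; d = 3; total draws C(9,2) = 36; complement C(6,2) = 15; favorable 36 - 15 = 21; P = 7/12; answer 7/12
Part 3: Y2 = 7/12; threaded value p + q = 19; c = 4107; 4107 = 3 * 37^2; sigma = (1 + 3) * (1 + 37 + 1369) = 4 * 1407 = 5628; answer 5628

5628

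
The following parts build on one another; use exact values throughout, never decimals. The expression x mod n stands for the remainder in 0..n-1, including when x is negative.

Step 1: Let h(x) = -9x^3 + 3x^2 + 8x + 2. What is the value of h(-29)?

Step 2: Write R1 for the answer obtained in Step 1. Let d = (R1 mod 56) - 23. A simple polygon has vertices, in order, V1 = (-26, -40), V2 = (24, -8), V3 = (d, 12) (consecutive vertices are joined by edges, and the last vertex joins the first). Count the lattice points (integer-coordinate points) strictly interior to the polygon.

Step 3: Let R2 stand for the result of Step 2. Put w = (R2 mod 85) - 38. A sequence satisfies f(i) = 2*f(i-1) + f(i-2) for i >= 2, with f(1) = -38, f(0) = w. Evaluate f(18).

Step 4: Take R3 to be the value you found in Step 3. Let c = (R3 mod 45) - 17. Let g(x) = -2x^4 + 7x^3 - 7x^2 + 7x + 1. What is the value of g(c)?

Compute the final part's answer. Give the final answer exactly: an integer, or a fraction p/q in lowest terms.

-215022

Step 1: -9*(-29)^3 + 3*(-29)^2 + 8*(-29)^1 + 2 = (219501) + (2523) + (-232) + (2) = 221794; answer 221794
Step 2: R1 = 221794; d = 11; cross terms: (-26*-8 - 24*-40)=1168, (24*12 - 11*-8)=376, (11*-40 - -26*12)=-128; twice the area = |1416| = 1416; area = 708; boundary points = 2 + 1 + 1 = 4; strictly interior points = area - boundary/2 + 1 = 707; answer 707
Step 3: R2 = 707; w = -11; f(2) = 2*(-38) + 1*(-11) = -87; iterating: f(2)=-87, f(3)=-212, f(4)=-511, f(5)=-1234, f(6)=-2979, f(7)=-7192, f(8)=-17363, f(9)=-41918, f(10)=-101199, f(11)=-244316, f(12)=-589831, f(13)=-1423978, f(14)=-3437787, f(15)=-8299552, f(16)=-20036891, f(17)=-48373334, f(18)=-116783559; answer -116783559
Step 4: R3 = -116783559; c = 19; -2*(19)^4 + 7*(19)^3 - 7*(19)^2 + 7*(19)^1 + 1 = (-260642) + (48013) + (-2527) + (133) + (1) = -215022; answer -215022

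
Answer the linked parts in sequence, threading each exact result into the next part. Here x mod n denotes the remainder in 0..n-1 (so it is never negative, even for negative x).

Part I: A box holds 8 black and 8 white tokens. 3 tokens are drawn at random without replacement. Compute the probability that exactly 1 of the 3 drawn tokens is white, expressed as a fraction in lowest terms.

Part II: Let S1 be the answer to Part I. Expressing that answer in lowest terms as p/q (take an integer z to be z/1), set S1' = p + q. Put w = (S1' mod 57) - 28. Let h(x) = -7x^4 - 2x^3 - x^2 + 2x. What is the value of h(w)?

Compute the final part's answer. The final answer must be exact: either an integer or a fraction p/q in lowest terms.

Part I: total draws C(16,3) = 560; favorable C(8,1)*C(8,2) = 224; P = 2/5; answer 2/5
Part II: S1 = 2/5; threaded value p + q = 7; w = -21; -7*(-21)^4 - 2*(-21)^3 - 1*(-21)^2 + 2*(-21)^1 = (-1361367) + (18522) + (-441) + (-42) = -1343328; answer -1343328

-1343328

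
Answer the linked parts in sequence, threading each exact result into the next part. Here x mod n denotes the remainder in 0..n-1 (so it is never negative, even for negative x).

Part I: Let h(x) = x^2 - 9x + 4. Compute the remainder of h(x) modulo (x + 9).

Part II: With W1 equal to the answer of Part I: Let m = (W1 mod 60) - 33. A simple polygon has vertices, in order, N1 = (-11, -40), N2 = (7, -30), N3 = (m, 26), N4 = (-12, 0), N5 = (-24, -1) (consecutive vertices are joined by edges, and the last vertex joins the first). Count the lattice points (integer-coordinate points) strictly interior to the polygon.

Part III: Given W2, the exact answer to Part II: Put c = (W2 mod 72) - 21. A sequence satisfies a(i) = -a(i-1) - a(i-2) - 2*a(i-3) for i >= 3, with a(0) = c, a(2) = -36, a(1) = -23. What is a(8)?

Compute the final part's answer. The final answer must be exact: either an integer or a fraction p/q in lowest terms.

Part I: remainder = value at the root: 1*(-9)^2 - 9*(-9)^1 + 4 = (81) + (81) + (4) = 166; answer 166
Part II: W1 = 166; m = 13; cross terms: (-11*-30 - 7*-40)=610, (7*26 - 13*-30)=572, (13*0 - -12*26)=312, (-12*-1 - -24*0)=12, (-24*-40 - -11*-1)=949; twice the area = |2455| = 2455; area = 2455/2; boundary points = 2 + 2 + 1 + 1 + 13 = 19; strictly interior points = area - boundary/2 + 1 = 1219; answer 1219
Part III: W2 = 1219; c = 46; a(3) = -1*(-36) - 1*(-23) - 2*(46) = -33; iterating: a(3)=-33, a(4)=115, a(5)=-10, a(6)=-39, a(7)=-181, a(8)=240; answer 240

240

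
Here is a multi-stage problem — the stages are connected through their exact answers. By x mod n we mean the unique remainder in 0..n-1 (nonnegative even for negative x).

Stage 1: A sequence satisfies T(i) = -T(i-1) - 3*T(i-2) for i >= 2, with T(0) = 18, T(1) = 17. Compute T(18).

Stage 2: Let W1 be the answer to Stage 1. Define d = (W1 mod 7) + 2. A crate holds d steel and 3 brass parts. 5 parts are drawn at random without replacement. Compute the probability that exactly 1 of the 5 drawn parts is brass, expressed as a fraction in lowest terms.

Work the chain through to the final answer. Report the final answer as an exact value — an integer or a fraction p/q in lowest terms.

5/12

Stage 1: T(2) = -1*(17) - 3*(18) = -71; iterating: T(2)=-71, T(3)=20, T(4)=193, T(5)=-253, T(6)=-326, T(7)=1085, T(8)=-107, T(9)=-3148, T(10)=3469, T(11)=5975, T(12)=-16382, T(13)=-1543, T(14)=50689, T(15)=-46060, T(16)=-106007, T(17)=244187, T(18)=73834; answer 73834
Stage 2: W1 = 73834; d = 7; total draws C(10,5) = 252; favorable C(3,1)*C(7,4) = 105; P = 5/12; answer 5/12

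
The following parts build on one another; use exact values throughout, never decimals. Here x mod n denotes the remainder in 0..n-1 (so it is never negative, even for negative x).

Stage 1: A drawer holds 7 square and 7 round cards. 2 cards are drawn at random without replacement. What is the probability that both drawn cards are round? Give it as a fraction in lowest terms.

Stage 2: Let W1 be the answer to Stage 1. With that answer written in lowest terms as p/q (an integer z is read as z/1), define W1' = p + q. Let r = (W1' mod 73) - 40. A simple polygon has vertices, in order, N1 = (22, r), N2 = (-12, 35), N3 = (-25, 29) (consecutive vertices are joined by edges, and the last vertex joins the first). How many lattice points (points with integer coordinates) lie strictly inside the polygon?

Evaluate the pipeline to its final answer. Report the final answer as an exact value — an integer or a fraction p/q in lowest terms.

Stage 1: total draws C(14,2) = 91; favorable C(7,2) = 21; P = 3/13; answer 3/13
Stage 2: W1 = 3/13; threaded value p + q = 16; r = -24; cross terms: (22*35 - -12*-24)=482, (-12*29 - -25*35)=527, (-25*-24 - 22*29)=-38; twice the area = |971| = 971; area = 971/2; boundary points = 1 + 1 + 1 = 3; strictly interior points = area - boundary/2 + 1 = 485; answer 485

485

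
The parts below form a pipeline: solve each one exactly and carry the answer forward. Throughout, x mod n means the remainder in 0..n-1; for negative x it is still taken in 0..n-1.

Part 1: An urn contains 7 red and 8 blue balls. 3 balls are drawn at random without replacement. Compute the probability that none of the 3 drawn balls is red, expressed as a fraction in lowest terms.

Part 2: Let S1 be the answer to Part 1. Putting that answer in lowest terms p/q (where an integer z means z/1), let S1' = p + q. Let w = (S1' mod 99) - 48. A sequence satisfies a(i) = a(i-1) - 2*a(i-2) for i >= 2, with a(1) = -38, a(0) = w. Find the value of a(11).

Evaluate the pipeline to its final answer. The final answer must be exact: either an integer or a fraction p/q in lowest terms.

Part 1: total draws C(15,3) = 455; favorable C(8,3) = 56; P = 8/65; answer 8/65
Part 2: S1 = 8/65; threaded value p + q = 73; w = 25; a(2) = 1*(-38) - 2*(25) = -88; iterating: a(2)=-88, a(3)=-12, a(4)=164, a(5)=188, a(6)=-140, a(7)=-516, a(8)=-236, a(9)=796, a(10)=1268, a(11)=-324; answer -324

-324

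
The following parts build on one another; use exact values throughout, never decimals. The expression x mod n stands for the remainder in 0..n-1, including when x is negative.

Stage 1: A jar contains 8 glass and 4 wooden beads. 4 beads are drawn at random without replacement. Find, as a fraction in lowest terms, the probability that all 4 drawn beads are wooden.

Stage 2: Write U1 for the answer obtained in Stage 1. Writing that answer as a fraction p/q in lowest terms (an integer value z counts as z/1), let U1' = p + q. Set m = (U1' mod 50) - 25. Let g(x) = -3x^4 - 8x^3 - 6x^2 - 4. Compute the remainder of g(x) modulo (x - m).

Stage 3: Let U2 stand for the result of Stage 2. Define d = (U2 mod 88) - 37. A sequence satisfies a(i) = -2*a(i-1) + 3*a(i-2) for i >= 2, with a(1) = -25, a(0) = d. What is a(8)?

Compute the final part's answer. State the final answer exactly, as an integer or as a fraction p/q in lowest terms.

Stage 1: total draws C(12,4) = 495; favorable C(4,4) = 1; P = 1/495; answer 1/495
Stage 2: U1 = 1/495; threaded value p + q = 496; m = 21; remainder = value at the root: -3*(21)^4 - 8*(21)^3 - 6*(21)^2 - 4 = (-583443) + (-74088) + (-2646) + (-4) = -660181; answer -660181
Stage 3: U2 = -660181; d = 46; a(2) = -2*(-25) + 3*(46) = 188; iterating: a(2)=188, a(3)=-451, a(4)=1466, a(5)=-4285, a(6)=12968, a(7)=-38791, a(8)=116486; answer 116486

116486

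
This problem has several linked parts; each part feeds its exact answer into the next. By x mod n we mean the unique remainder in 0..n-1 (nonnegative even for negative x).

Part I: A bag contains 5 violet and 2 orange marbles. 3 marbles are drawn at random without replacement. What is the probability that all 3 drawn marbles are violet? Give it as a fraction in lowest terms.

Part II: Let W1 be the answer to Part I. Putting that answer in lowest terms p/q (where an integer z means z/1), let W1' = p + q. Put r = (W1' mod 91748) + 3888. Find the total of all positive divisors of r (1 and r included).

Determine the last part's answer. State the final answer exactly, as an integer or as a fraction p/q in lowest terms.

Part I: total draws C(7,3) = 35; favorable C(5,3) = 10; P = 2/7; answer 2/7
Part II: W1 = 2/7; threaded value p + q = 9; r = 3897; 3897 = 3^2 * 433; sigma = (1 + 3 + 9) * (1 + 433) = 13 * 434 = 5642; answer 5642

5642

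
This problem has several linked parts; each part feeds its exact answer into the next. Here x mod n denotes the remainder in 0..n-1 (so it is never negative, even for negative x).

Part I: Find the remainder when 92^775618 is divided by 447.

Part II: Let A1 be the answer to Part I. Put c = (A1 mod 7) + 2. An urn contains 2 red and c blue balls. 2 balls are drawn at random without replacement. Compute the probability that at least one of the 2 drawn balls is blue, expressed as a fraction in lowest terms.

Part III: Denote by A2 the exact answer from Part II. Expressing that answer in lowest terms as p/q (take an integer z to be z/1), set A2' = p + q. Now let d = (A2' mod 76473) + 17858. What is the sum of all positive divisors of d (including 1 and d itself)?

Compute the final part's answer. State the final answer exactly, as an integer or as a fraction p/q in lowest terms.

Part I: squarings mod 447: 92^1=92, 92^2=418, 92^4=394, 92^8=127, 92^16=37, 92^32=28, 92^64=337, 92^128=31, 92^256=67, 92^512=19, 92^1024=361, 92^2048=244, 92^4096=85, 92^8192=73, 92^16384=412, 92^32768=331, 92^65536=46, 92^131072=328, 92^262144=304, 92^524288=334; 92^775618 = 92^2 * 92^64 * 92^128 * 92^256 * 92^1024 * 92^4096 * 92^16384 * 92^32768 * 92^65536 * 92^131072 * 92^524288 = 367 (mod 447); answer 367
Part II: A1 = 367; c = 5; total draws C(7,2) = 21; complement C(2,2) = 1; favorable 21 - 1 = 20; P = 20/21; answer 20/21
Part III: A2 = 20/21; threaded value p + q = 41; d = 17899; 17899 = 7 * 2557; sigma = (1 + 7) * (1 + 2557) = 8 * 2558 = 20464; answer 20464

20464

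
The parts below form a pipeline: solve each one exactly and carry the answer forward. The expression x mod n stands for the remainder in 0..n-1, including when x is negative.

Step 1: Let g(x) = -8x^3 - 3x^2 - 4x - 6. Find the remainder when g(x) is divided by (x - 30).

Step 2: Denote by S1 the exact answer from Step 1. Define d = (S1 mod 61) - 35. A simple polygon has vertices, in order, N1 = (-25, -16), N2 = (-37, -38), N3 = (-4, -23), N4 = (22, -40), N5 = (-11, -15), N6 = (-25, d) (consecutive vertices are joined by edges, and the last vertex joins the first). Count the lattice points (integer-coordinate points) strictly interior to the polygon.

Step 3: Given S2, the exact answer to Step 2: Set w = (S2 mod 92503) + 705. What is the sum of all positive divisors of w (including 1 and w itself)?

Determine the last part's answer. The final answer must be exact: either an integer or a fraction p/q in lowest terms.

Step 1: remainder = value at the root: -8*(30)^3 - 3*(30)^2 - 4*(30)^1 - 6 = (-216000) + (-2700) + (-120) + (-6) = -218826; answer -218826
Step 2: S1 = -218826; d = 7; cross terms: (-25*-38 - -37*-16)=358, (-37*-23 - -4*-38)=699, (-4*-40 - 22*-23)=666, (22*-15 - -11*-40)=-770, (-11*7 - -25*-15)=-452, (-25*-16 - -25*7)=575; twice the area = |1076| = 1076; area = 538; boundary points = 2 + 3 + 1 + 1 + 2 + 23 = 32; strictly interior points = area - boundary/2 + 1 = 523; answer 523
Step 3: S2 = 523; w = 1228; 1228 = 2^2 * 307; sigma = (1 + 2 + 4) * (1 + 307) = 7 * 308 = 2156; answer 2156

2156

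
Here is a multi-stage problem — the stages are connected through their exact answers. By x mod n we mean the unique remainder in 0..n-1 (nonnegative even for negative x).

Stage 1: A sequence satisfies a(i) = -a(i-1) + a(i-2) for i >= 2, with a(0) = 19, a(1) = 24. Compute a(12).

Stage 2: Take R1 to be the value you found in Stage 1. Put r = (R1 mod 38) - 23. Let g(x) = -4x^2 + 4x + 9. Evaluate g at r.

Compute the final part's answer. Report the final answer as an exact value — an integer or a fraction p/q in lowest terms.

Stage 1: a(2) = -1*(24) + 1*(19) = -5; iterating: a(2)=-5, a(3)=29, a(4)=-34, a(5)=63, a(6)=-97, a(7)=160, a(8)=-257, a(9)=417, a(10)=-674, a(11)=1091, a(12)=-1765; answer -1765
Stage 2: R1 = -1765; r = -2; -4*(-2)^2 + 4*(-2)^1 + 9 = (-16) + (-8) + (9) = -15; answer -15

-15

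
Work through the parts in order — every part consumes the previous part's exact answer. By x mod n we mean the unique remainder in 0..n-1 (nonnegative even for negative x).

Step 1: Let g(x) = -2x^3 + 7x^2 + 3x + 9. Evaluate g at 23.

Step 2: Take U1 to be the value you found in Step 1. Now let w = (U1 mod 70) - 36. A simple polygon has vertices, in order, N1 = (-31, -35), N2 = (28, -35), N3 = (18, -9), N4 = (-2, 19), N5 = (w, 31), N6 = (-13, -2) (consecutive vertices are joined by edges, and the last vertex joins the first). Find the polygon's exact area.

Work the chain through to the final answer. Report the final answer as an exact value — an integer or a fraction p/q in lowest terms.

Step 1: -2*(23)^3 + 7*(23)^2 + 3*(23)^1 + 9 = (-24334) + (3703) + (69) + (9) = -20553; answer -20553
Step 2: U1 = -20553; w = -9; cross terms: (-31*-35 - 28*-35)=2065, (28*-9 - 18*-35)=378, (18*19 - -2*-9)=324, (-2*31 - -9*19)=109, (-9*-2 - -13*31)=421, (-13*-35 - -31*-2)=393; twice the area = |3690| = 3690; area = 1845; answer 1845

1845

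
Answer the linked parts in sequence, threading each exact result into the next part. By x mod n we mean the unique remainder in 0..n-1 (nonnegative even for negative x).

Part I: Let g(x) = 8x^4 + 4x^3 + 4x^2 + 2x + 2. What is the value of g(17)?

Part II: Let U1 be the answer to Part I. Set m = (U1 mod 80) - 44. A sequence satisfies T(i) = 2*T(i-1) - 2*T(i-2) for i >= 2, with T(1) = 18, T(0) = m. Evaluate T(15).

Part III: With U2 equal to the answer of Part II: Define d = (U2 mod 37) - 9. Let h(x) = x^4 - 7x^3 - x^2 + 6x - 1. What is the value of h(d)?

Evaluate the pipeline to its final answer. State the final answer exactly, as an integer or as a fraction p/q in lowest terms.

2735

Part I: 8*(17)^4 + 4*(17)^3 + 4*(17)^2 + 2*(17)^1 + 2 = (668168) + (19652) + (1156) + (34) + (2) = 689012; answer 689012
Part II: U1 = 689012; m = 8; T(2) = 2*(18) - 2*(8) = 20; iterating: T(2)=20, T(3)=4, T(4)=-32, T(5)=-72, T(6)=-80, T(7)=-16, T(8)=128, T(9)=288, T(10)=320, T(11)=64, T(12)=-512, T(13)=-1152, T(14)=-1280, T(15)=-256; answer -256
Part III: U2 = -256; d = -6; 1*(-6)^4 - 7*(-6)^3 - 1*(-6)^2 + 6*(-6)^1 - 1 = (1296) + (1512) + (-36) + (-36) + (-1) = 2735; answer 2735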